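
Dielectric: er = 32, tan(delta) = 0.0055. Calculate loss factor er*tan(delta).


Loss = 32 * 0.0055 = 0.176

0.176


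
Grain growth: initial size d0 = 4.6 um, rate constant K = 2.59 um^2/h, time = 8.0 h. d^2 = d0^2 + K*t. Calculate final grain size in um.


d^2 = 4.6^2 + 2.59*8.0 = 41.88
d = sqrt(41.88) = 6.47 um

6.47


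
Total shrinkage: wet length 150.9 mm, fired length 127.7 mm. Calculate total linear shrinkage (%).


TS = (150.9 - 127.7) / 150.9 * 100 = 15.37%

15.37


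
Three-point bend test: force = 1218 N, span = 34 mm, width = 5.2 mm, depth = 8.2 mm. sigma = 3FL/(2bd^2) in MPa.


sigma = 3*1218*34/(2*5.2*8.2^2) = 177.7 MPa

177.7


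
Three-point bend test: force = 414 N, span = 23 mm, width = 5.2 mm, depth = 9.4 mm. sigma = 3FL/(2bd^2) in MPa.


sigma = 3*414*23/(2*5.2*9.4^2) = 31.1 MPa

31.1


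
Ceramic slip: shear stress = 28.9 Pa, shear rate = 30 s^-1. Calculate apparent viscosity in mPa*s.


eta = tau/gamma * 1000 = 28.9/30 * 1000 = 963.3 mPa*s

963.3


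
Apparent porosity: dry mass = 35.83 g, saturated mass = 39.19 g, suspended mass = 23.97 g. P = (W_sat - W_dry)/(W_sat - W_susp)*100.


P = (39.19 - 35.83) / (39.19 - 23.97) * 100 = 3.36 / 15.22 * 100 = 22.1%

22.1


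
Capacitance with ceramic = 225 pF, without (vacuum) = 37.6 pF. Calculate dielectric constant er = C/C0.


er = 225 / 37.6 = 5.98

5.98


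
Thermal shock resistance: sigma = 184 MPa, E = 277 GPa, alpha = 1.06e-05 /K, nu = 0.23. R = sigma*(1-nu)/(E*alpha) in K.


R = 184*(1-0.23)/(277*1000*1.06e-05) = 48 K

48


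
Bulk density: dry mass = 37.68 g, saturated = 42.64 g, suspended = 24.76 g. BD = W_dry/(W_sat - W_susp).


BD = 37.68 / (42.64 - 24.76) = 37.68 / 17.88 = 2.107 g/cm^3

2.107


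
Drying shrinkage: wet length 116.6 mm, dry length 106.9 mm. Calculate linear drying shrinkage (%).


DS = (116.6 - 106.9) / 116.6 * 100 = 8.32%

8.32


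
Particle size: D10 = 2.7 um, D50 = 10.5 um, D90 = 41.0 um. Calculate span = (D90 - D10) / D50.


Span = (41.0 - 2.7) / 10.5 = 38.3 / 10.5 = 3.648

3.648


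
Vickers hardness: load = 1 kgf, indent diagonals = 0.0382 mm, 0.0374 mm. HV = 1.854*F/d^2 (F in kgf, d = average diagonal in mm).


d_avg = (0.0382+0.0374)/2 = 0.0378 mm
HV = 1.854*1/0.0378^2 = 1298

1298


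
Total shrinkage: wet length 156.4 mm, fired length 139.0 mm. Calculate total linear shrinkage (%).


TS = (156.4 - 139.0) / 156.4 * 100 = 11.13%

11.13


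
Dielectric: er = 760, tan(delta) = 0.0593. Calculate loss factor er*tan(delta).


Loss = 760 * 0.0593 = 45.068

45.068


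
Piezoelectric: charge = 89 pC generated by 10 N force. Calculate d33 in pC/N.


d33 = 89 / 10 = 8.9 pC/N

8.9


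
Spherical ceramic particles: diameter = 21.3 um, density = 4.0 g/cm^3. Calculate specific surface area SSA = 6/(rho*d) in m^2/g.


SSA = 6 / (4.0 * 21.3) = 0.07 m^2/g

0.07


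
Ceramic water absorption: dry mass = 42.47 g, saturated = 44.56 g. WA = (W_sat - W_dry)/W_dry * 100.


WA = (44.56 - 42.47) / 42.47 * 100 = 4.92%

4.92


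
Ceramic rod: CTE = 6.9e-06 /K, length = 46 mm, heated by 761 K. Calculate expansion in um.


dL = 6.9e-06 * 46 * 761 * 1000 = 241.541 um

241.541


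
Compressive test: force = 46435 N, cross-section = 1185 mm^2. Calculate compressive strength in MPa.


CS = 46435 / 1185 = 39.2 MPa

39.2


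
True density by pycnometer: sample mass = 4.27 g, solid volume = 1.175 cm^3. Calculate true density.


TD = 4.27 / 1.175 = 3.634 g/cm^3

3.634


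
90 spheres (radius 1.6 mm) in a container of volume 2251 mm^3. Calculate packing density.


V_sphere = 4/3*pi*1.6^3 = 17.1573 mm^3
Total V = 90*17.1573 = 1544.157 mm^3
PD = 1544.157 / 2251 = 0.686

0.686


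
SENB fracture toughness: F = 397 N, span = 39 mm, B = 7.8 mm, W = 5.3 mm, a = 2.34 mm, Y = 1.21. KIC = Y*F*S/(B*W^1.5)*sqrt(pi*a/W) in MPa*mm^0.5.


KIC = 1.21*397*39/(7.8*5.3^1.5)*sqrt(pi*2.34/5.3) = 231.83

231.83


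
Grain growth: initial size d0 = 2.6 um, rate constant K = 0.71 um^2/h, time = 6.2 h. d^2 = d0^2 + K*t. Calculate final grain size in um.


d^2 = 2.6^2 + 0.71*6.2 = 11.162
d = sqrt(11.162) = 3.34 um

3.34


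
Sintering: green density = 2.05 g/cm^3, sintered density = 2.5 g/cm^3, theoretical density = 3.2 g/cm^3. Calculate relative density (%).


Relative = 2.5 / 3.2 * 100 = 78.1%

78.1


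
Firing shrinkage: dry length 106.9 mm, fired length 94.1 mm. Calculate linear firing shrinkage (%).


FS = (106.9 - 94.1) / 106.9 * 100 = 11.97%

11.97


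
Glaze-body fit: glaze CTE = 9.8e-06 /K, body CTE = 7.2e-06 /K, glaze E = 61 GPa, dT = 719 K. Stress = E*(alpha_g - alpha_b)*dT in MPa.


Stress = 61*1000*(9.8e-06 - 7.2e-06)*719 = 114.0 MPa

114.0


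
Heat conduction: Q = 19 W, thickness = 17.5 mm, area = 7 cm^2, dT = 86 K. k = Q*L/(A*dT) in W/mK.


k = 19*17.5/1000/(7/10000*86) = 5.52 W/mK

5.52


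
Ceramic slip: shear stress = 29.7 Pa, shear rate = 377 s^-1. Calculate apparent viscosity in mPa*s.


eta = tau/gamma * 1000 = 29.7/377 * 1000 = 78.8 mPa*s

78.8


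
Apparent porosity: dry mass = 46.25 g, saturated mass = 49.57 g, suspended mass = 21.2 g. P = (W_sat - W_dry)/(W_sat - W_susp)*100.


P = (49.57 - 46.25) / (49.57 - 21.2) * 100 = 3.32 / 28.37 * 100 = 11.7%

11.7


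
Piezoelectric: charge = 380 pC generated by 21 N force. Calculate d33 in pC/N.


d33 = 380 / 21 = 18.1 pC/N

18.1


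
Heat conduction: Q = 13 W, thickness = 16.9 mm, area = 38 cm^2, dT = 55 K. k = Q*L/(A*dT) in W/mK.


k = 13*16.9/1000/(38/10000*55) = 1.05 W/mK

1.05


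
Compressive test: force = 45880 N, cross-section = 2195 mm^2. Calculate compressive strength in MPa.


CS = 45880 / 2195 = 20.9 MPa

20.9


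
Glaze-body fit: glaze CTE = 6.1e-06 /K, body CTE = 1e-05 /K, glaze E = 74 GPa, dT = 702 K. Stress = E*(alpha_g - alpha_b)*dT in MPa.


Stress = 74*1000*(6.1e-06 - 1e-05)*702 = -202.6 MPa

-202.6


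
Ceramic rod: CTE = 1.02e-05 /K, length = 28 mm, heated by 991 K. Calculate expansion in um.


dL = 1.02e-05 * 28 * 991 * 1000 = 283.03 um

283.03


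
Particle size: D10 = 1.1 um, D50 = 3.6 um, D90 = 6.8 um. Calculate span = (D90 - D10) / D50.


Span = (6.8 - 1.1) / 3.6 = 5.7 / 3.6 = 1.583

1.583


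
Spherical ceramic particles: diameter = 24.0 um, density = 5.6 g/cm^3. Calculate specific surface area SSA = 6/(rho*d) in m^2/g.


SSA = 6 / (5.6 * 24.0) = 0.045 m^2/g

0.045


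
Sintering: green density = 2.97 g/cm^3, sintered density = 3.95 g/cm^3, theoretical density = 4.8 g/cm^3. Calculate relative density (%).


Relative = 3.95 / 4.8 * 100 = 82.3%

82.3


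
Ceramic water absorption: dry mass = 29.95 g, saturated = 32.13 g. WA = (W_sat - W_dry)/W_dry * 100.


WA = (32.13 - 29.95) / 29.95 * 100 = 7.28%

7.28


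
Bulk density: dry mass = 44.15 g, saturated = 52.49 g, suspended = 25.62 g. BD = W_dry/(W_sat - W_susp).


BD = 44.15 / (52.49 - 25.62) = 44.15 / 26.87 = 1.643 g/cm^3

1.643


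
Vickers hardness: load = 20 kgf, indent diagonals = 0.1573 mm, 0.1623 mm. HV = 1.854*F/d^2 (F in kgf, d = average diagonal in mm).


d_avg = (0.1573+0.1623)/2 = 0.1598 mm
HV = 1.854*20/0.1598^2 = 1452

1452


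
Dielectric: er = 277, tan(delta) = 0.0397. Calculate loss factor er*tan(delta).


Loss = 277 * 0.0397 = 10.997

10.997


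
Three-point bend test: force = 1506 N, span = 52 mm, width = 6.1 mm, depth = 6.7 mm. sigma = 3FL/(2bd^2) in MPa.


sigma = 3*1506*52/(2*6.1*6.7^2) = 429.0 MPa

429.0


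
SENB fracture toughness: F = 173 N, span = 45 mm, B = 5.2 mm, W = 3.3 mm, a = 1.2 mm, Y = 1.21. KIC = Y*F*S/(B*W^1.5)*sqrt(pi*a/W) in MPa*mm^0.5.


KIC = 1.21*173*45/(5.2*3.3^1.5)*sqrt(pi*1.2/3.3) = 322.98

322.98


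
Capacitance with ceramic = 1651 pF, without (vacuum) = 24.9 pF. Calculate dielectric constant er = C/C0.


er = 1651 / 24.9 = 66.31

66.31


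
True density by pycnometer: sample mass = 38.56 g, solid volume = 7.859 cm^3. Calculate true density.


TD = 38.56 / 7.859 = 4.906 g/cm^3

4.906


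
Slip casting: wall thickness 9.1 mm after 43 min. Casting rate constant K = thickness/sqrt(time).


K = 9.1 / sqrt(43) = 9.1 / 6.5574 = 1.388 mm/min^0.5

1.388


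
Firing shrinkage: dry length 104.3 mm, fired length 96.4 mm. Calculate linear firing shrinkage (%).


FS = (104.3 - 96.4) / 104.3 * 100 = 7.57%

7.57


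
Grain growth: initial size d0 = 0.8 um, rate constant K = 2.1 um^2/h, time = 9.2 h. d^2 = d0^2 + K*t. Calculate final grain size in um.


d^2 = 0.8^2 + 2.1*9.2 = 19.96
d = sqrt(19.96) = 4.47 um

4.47


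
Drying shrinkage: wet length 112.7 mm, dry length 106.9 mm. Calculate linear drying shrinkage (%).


DS = (112.7 - 106.9) / 112.7 * 100 = 5.15%

5.15


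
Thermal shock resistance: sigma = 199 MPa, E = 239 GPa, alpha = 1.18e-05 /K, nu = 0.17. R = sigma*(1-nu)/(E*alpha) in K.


R = 199*(1-0.17)/(239*1000*1.18e-05) = 59 K

59


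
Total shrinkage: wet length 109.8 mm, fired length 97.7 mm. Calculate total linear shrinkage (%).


TS = (109.8 - 97.7) / 109.8 * 100 = 11.02%

11.02


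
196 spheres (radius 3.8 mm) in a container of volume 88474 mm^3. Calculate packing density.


V_sphere = 4/3*pi*3.8^3 = 229.8473 mm^3
Total V = 196*229.8473 = 45050.0708 mm^3
PD = 45050.0708 / 88474 = 0.509

0.509


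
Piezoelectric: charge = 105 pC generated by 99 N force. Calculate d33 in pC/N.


d33 = 105 / 99 = 1.1 pC/N

1.1


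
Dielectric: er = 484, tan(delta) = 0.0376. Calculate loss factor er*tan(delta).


Loss = 484 * 0.0376 = 18.198

18.198


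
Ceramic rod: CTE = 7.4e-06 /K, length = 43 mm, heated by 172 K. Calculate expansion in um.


dL = 7.4e-06 * 43 * 172 * 1000 = 54.73 um

54.73


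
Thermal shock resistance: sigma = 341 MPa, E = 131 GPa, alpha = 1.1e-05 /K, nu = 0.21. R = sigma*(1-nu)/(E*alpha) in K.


R = 341*(1-0.21)/(131*1000*1.1e-05) = 187 K

187


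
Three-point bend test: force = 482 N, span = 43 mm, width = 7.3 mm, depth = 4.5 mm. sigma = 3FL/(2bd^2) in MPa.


sigma = 3*482*43/(2*7.3*4.5^2) = 210.3 MPa

210.3


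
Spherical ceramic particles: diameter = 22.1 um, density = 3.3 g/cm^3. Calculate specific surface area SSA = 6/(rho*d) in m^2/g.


SSA = 6 / (3.3 * 22.1) = 0.082 m^2/g

0.082


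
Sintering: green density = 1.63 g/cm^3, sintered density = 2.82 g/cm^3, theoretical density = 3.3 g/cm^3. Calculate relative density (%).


Relative = 2.82 / 3.3 * 100 = 85.5%

85.5


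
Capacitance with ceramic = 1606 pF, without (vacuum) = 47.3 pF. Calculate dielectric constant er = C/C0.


er = 1606 / 47.3 = 33.95

33.95


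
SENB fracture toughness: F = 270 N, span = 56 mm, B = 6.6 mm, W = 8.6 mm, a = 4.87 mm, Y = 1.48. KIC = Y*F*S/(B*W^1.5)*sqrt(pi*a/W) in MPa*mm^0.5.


KIC = 1.48*270*56/(6.6*8.6^1.5)*sqrt(pi*4.87/8.6) = 179.31

179.31


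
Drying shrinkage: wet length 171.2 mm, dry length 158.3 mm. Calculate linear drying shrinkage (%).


DS = (171.2 - 158.3) / 171.2 * 100 = 7.54%

7.54


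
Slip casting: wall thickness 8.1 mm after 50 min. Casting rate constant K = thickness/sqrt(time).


K = 8.1 / sqrt(50) = 8.1 / 7.0711 = 1.146 mm/min^0.5

1.146


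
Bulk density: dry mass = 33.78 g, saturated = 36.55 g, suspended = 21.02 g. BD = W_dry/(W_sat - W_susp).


BD = 33.78 / (36.55 - 21.02) = 33.78 / 15.53 = 2.175 g/cm^3

2.175


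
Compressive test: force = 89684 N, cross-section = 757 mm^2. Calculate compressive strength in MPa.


CS = 89684 / 757 = 118.5 MPa

118.5


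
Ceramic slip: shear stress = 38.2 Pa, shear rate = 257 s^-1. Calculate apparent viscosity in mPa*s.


eta = tau/gamma * 1000 = 38.2/257 * 1000 = 148.6 mPa*s

148.6


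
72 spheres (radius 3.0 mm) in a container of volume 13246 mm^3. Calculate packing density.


V_sphere = 4/3*pi*3.0^3 = 113.0973 mm^3
Total V = 72*113.0973 = 8143.0056 mm^3
PD = 8143.0056 / 13246 = 0.615

0.615


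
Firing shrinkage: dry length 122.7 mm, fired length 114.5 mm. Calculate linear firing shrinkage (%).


FS = (122.7 - 114.5) / 122.7 * 100 = 6.68%

6.68


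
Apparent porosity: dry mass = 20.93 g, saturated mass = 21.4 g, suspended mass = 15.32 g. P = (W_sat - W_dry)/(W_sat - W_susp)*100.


P = (21.4 - 20.93) / (21.4 - 15.32) * 100 = 0.47 / 6.08 * 100 = 7.7%

7.7


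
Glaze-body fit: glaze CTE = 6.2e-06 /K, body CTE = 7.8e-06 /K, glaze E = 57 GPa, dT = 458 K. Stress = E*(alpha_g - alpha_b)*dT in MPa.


Stress = 57*1000*(6.2e-06 - 7.8e-06)*458 = -41.8 MPa

-41.8


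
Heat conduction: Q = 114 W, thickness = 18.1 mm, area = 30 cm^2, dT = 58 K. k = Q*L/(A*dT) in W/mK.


k = 114*18.1/1000/(30/10000*58) = 11.86 W/mK

11.86


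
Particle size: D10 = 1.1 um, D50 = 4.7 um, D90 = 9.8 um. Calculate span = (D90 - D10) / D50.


Span = (9.8 - 1.1) / 4.7 = 8.7 / 4.7 = 1.851

1.851


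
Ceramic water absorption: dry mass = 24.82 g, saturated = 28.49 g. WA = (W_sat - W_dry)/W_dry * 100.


WA = (28.49 - 24.82) / 24.82 * 100 = 14.79%

14.79


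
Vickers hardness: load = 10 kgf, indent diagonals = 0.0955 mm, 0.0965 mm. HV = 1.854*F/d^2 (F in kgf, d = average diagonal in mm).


d_avg = (0.0955+0.0965)/2 = 0.096 mm
HV = 1.854*10/0.096^2 = 2012

2012


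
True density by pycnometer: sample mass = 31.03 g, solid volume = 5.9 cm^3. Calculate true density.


TD = 31.03 / 5.9 = 5.259 g/cm^3

5.259


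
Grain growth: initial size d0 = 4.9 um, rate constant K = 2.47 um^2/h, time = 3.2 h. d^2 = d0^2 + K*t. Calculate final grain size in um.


d^2 = 4.9^2 + 2.47*3.2 = 31.914
d = sqrt(31.914) = 5.65 um

5.65


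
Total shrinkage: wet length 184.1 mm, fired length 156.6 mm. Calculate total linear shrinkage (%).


TS = (184.1 - 156.6) / 184.1 * 100 = 14.94%

14.94


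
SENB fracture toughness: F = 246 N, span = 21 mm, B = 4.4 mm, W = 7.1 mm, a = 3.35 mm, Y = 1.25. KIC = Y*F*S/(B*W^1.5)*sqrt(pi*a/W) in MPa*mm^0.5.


KIC = 1.25*246*21/(4.4*7.1^1.5)*sqrt(pi*3.35/7.1) = 94.45

94.45


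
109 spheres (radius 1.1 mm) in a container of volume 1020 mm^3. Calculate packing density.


V_sphere = 4/3*pi*1.1^3 = 5.5753 mm^3
Total V = 109*5.5753 = 607.7077 mm^3
PD = 607.7077 / 1020 = 0.596

0.596


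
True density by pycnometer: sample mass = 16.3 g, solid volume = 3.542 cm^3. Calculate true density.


TD = 16.3 / 3.542 = 4.602 g/cm^3

4.602


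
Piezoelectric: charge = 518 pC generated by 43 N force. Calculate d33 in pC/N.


d33 = 518 / 43 = 12.0 pC/N

12.0


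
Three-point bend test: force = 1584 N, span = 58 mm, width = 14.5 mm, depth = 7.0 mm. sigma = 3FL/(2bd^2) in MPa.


sigma = 3*1584*58/(2*14.5*7.0^2) = 194.0 MPa

194.0


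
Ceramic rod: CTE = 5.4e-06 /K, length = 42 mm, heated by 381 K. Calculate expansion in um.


dL = 5.4e-06 * 42 * 381 * 1000 = 86.411 um

86.411


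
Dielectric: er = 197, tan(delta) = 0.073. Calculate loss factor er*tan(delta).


Loss = 197 * 0.073 = 14.381

14.381


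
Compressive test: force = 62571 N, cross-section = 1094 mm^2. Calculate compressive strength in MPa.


CS = 62571 / 1094 = 57.2 MPa

57.2


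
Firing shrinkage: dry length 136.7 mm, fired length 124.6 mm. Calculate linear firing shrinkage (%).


FS = (136.7 - 124.6) / 136.7 * 100 = 8.85%

8.85


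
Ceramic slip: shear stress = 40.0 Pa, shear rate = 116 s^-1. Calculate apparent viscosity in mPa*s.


eta = tau/gamma * 1000 = 40.0/116 * 1000 = 344.8 mPa*s

344.8


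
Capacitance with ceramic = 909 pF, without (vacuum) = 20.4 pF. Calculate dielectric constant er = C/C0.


er = 909 / 20.4 = 44.56

44.56


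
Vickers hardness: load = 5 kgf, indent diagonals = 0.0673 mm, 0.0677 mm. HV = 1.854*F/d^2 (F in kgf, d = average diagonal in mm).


d_avg = (0.0673+0.0677)/2 = 0.0675 mm
HV = 1.854*5/0.0675^2 = 2035

2035


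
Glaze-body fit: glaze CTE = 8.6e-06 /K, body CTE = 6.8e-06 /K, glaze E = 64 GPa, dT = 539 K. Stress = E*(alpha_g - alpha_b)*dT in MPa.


Stress = 64*1000*(8.6e-06 - 6.8e-06)*539 = 62.1 MPa

62.1


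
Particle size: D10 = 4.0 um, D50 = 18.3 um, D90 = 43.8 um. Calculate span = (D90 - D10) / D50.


Span = (43.8 - 4.0) / 18.3 = 39.8 / 18.3 = 2.175

2.175


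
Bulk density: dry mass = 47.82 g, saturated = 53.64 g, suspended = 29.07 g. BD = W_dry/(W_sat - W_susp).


BD = 47.82 / (53.64 - 29.07) = 47.82 / 24.57 = 1.946 g/cm^3

1.946


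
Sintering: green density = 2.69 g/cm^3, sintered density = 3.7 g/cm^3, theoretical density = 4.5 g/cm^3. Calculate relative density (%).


Relative = 3.7 / 4.5 * 100 = 82.2%

82.2


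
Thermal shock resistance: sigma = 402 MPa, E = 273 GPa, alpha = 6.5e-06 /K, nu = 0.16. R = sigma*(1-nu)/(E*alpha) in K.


R = 402*(1-0.16)/(273*1000*6.5e-06) = 190 K

190


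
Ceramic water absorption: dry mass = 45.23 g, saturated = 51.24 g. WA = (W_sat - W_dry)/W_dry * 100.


WA = (51.24 - 45.23) / 45.23 * 100 = 13.29%

13.29


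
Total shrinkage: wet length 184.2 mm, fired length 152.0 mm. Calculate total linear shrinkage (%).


TS = (184.2 - 152.0) / 184.2 * 100 = 17.48%

17.48


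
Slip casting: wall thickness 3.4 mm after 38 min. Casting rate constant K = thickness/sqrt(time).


K = 3.4 / sqrt(38) = 3.4 / 6.1644 = 0.552 mm/min^0.5

0.552


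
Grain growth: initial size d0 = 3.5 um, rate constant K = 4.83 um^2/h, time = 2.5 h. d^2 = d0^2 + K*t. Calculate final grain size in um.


d^2 = 3.5^2 + 4.83*2.5 = 24.325
d = sqrt(24.325) = 4.93 um

4.93


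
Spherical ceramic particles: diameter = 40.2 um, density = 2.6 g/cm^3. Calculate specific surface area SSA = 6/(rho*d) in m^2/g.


SSA = 6 / (2.6 * 40.2) = 0.057 m^2/g

0.057


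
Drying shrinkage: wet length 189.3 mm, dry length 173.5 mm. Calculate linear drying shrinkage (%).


DS = (189.3 - 173.5) / 189.3 * 100 = 8.35%

8.35


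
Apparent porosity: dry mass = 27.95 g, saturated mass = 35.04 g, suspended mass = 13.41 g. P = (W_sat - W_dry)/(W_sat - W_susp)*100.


P = (35.04 - 27.95) / (35.04 - 13.41) * 100 = 7.09 / 21.63 * 100 = 32.8%

32.8


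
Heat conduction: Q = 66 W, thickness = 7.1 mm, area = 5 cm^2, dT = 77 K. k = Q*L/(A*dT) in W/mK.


k = 66*7.1/1000/(5/10000*77) = 12.17 W/mK

12.17


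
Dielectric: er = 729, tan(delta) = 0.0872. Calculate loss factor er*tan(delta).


Loss = 729 * 0.0872 = 63.569

63.569


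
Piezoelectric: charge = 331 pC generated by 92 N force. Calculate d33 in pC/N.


d33 = 331 / 92 = 3.6 pC/N

3.6


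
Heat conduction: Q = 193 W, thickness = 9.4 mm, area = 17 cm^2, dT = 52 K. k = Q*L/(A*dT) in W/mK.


k = 193*9.4/1000/(17/10000*52) = 20.52 W/mK

20.52


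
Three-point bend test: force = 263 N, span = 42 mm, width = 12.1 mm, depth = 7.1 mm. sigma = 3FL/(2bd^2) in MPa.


sigma = 3*263*42/(2*12.1*7.1^2) = 27.2 MPa

27.2


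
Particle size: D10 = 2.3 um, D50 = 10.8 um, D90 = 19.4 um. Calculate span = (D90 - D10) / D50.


Span = (19.4 - 2.3) / 10.8 = 17.1 / 10.8 = 1.583

1.583


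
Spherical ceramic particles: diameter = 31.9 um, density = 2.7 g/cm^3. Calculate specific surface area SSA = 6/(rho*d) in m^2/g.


SSA = 6 / (2.7 * 31.9) = 0.07 m^2/g

0.07


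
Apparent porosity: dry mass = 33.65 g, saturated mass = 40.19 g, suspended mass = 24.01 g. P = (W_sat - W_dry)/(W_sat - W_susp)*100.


P = (40.19 - 33.65) / (40.19 - 24.01) * 100 = 6.54 / 16.18 * 100 = 40.4%

40.4


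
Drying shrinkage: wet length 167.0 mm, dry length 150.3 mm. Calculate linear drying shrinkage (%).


DS = (167.0 - 150.3) / 167.0 * 100 = 10.0%

10.0


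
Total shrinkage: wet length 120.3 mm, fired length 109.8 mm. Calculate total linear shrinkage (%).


TS = (120.3 - 109.8) / 120.3 * 100 = 8.73%

8.73


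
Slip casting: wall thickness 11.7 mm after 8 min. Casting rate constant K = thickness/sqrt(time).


K = 11.7 / sqrt(8) = 11.7 / 2.8284 = 4.137 mm/min^0.5

4.137


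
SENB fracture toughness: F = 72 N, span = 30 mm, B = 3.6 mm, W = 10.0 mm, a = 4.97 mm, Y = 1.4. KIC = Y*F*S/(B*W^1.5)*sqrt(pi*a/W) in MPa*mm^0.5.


KIC = 1.4*72*30/(3.6*10.0^1.5)*sqrt(pi*4.97/10.0) = 33.19

33.19


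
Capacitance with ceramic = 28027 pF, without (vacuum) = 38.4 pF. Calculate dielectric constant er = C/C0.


er = 28027 / 38.4 = 729.87

729.87


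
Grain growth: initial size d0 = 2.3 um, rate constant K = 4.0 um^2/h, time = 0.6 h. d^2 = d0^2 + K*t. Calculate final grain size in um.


d^2 = 2.3^2 + 4.0*0.6 = 7.69
d = sqrt(7.69) = 2.77 um

2.77


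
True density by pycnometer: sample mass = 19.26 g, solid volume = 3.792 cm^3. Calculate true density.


TD = 19.26 / 3.792 = 5.079 g/cm^3

5.079


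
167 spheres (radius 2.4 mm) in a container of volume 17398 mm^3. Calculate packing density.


V_sphere = 4/3*pi*2.4^3 = 57.9058 mm^3
Total V = 167*57.9058 = 9670.2686 mm^3
PD = 9670.2686 / 17398 = 0.556

0.556


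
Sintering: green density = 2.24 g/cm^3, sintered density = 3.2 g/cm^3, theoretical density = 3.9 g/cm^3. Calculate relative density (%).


Relative = 3.2 / 3.9 * 100 = 82.1%

82.1


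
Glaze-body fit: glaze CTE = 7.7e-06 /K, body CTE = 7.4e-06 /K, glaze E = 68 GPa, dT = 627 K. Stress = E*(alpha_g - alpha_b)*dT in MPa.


Stress = 68*1000*(7.7e-06 - 7.4e-06)*627 = 12.8 MPa

12.8


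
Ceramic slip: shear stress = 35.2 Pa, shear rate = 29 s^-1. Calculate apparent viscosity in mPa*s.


eta = tau/gamma * 1000 = 35.2/29 * 1000 = 1213.8 mPa*s

1213.8


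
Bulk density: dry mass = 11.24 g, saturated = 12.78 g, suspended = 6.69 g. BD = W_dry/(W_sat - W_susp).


BD = 11.24 / (12.78 - 6.69) = 11.24 / 6.09 = 1.846 g/cm^3

1.846


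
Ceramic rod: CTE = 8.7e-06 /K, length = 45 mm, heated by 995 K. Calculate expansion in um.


dL = 8.7e-06 * 45 * 995 * 1000 = 389.543 um

389.543


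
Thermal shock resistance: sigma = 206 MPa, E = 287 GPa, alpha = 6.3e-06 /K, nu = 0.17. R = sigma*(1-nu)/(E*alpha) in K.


R = 206*(1-0.17)/(287*1000*6.3e-06) = 95 K

95


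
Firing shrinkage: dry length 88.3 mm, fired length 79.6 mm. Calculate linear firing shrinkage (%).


FS = (88.3 - 79.6) / 88.3 * 100 = 9.85%

9.85


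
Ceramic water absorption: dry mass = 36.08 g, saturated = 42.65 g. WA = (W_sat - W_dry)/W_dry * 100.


WA = (42.65 - 36.08) / 36.08 * 100 = 18.21%

18.21


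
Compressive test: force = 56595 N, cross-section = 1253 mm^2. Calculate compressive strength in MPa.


CS = 56595 / 1253 = 45.2 MPa

45.2


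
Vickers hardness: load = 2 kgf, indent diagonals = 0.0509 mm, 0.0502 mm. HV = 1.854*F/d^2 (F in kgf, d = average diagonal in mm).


d_avg = (0.0509+0.0502)/2 = 0.05055 mm
HV = 1.854*2/0.05055^2 = 1451

1451


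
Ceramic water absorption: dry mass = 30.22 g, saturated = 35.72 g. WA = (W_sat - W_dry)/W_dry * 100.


WA = (35.72 - 30.22) / 30.22 * 100 = 18.2%

18.2


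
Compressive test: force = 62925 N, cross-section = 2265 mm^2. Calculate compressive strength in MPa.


CS = 62925 / 2265 = 27.8 MPa

27.8


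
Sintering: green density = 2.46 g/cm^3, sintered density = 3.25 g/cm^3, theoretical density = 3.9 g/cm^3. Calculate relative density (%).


Relative = 3.25 / 3.9 * 100 = 83.3%

83.3


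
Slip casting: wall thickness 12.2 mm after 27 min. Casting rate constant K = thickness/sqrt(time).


K = 12.2 / sqrt(27) = 12.2 / 5.1962 = 2.348 mm/min^0.5

2.348


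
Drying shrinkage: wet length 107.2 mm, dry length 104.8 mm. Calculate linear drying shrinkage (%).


DS = (107.2 - 104.8) / 107.2 * 100 = 2.24%

2.24


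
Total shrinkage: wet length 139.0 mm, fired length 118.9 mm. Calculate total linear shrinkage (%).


TS = (139.0 - 118.9) / 139.0 * 100 = 14.46%

14.46


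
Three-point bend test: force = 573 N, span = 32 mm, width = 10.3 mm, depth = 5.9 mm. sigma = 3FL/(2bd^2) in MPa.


sigma = 3*573*32/(2*10.3*5.9^2) = 76.7 MPa

76.7


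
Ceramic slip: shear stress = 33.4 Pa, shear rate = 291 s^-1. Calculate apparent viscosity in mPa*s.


eta = tau/gamma * 1000 = 33.4/291 * 1000 = 114.8 mPa*s

114.8


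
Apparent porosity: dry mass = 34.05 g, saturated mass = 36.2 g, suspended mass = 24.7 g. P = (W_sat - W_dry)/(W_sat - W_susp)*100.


P = (36.2 - 34.05) / (36.2 - 24.7) * 100 = 2.15 / 11.5 * 100 = 18.7%

18.7


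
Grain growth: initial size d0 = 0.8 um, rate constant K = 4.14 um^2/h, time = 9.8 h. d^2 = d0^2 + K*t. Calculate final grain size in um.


d^2 = 0.8^2 + 4.14*9.8 = 41.212
d = sqrt(41.212) = 6.42 um

6.42


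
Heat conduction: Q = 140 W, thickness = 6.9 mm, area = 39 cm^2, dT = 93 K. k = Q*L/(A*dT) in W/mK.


k = 140*6.9/1000/(39/10000*93) = 2.66 W/mK

2.66


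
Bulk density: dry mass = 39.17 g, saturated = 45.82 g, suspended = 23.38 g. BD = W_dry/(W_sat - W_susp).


BD = 39.17 / (45.82 - 23.38) = 39.17 / 22.44 = 1.746 g/cm^3

1.746


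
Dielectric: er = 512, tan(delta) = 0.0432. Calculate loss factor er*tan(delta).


Loss = 512 * 0.0432 = 22.118

22.118


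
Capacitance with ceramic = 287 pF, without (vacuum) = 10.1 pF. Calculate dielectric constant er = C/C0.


er = 287 / 10.1 = 28.42

28.42


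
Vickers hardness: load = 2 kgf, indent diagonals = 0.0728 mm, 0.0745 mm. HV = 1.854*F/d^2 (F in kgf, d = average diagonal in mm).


d_avg = (0.0728+0.0745)/2 = 0.07365 mm
HV = 1.854*2/0.07365^2 = 684

684


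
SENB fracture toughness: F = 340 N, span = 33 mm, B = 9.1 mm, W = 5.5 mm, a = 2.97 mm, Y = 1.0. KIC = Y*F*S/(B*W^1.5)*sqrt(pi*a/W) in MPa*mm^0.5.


KIC = 1.0*340*33/(9.1*5.5^1.5)*sqrt(pi*2.97/5.5) = 124.5

124.5


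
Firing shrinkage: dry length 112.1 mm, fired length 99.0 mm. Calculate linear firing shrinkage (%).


FS = (112.1 - 99.0) / 112.1 * 100 = 11.69%

11.69


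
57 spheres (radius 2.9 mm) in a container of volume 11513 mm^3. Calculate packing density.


V_sphere = 4/3*pi*2.9^3 = 102.1604 mm^3
Total V = 57*102.1604 = 5823.1428 mm^3
PD = 5823.1428 / 11513 = 0.506

0.506


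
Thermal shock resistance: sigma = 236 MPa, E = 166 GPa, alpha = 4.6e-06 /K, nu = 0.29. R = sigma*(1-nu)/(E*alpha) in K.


R = 236*(1-0.29)/(166*1000*4.6e-06) = 219 K

219


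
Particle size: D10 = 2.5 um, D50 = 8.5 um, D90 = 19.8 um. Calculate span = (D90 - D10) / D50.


Span = (19.8 - 2.5) / 8.5 = 17.3 / 8.5 = 2.035

2.035


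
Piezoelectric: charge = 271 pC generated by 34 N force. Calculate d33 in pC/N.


d33 = 271 / 34 = 8.0 pC/N

8.0


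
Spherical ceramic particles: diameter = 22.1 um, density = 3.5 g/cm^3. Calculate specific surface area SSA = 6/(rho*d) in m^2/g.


SSA = 6 / (3.5 * 22.1) = 0.078 m^2/g

0.078


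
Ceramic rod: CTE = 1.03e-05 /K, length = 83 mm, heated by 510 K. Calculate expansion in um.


dL = 1.03e-05 * 83 * 510 * 1000 = 435.999 um

435.999


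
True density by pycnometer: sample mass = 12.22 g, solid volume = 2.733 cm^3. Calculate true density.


TD = 12.22 / 2.733 = 4.471 g/cm^3

4.471


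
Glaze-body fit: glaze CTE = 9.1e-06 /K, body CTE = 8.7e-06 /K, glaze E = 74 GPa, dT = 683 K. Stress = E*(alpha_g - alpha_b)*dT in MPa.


Stress = 74*1000*(9.1e-06 - 8.7e-06)*683 = 20.2 MPa

20.2


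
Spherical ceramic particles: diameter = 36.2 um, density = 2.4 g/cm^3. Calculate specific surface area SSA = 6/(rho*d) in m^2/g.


SSA = 6 / (2.4 * 36.2) = 0.069 m^2/g

0.069


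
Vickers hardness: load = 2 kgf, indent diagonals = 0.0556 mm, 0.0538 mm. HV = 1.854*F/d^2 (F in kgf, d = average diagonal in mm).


d_avg = (0.0556+0.0538)/2 = 0.0547 mm
HV = 1.854*2/0.0547^2 = 1239

1239


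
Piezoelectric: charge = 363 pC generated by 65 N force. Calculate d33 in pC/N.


d33 = 363 / 65 = 5.6 pC/N

5.6


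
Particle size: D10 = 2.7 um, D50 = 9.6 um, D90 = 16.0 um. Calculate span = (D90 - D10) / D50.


Span = (16.0 - 2.7) / 9.6 = 13.3 / 9.6 = 1.385

1.385


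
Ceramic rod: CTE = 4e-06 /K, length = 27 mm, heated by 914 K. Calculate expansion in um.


dL = 4e-06 * 27 * 914 * 1000 = 98.712 um

98.712


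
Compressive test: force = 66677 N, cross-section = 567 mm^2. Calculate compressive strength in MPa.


CS = 66677 / 567 = 117.6 MPa

117.6


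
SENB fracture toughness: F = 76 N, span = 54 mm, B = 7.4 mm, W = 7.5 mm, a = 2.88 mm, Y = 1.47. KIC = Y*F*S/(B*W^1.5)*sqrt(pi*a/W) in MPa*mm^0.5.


KIC = 1.47*76*54/(7.4*7.5^1.5)*sqrt(pi*2.88/7.5) = 43.6

43.6


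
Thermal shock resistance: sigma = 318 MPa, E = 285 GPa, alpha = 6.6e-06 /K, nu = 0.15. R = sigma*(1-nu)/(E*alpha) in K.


R = 318*(1-0.15)/(285*1000*6.6e-06) = 144 K

144


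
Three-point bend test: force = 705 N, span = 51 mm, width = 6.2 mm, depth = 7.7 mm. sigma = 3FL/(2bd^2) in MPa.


sigma = 3*705*51/(2*6.2*7.7^2) = 146.7 MPa

146.7


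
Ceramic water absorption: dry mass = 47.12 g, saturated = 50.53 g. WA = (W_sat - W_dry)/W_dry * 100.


WA = (50.53 - 47.12) / 47.12 * 100 = 7.24%

7.24


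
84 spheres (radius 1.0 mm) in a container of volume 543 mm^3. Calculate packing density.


V_sphere = 4/3*pi*1.0^3 = 4.1888 mm^3
Total V = 84*4.1888 = 351.8592 mm^3
PD = 351.8592 / 543 = 0.648

0.648


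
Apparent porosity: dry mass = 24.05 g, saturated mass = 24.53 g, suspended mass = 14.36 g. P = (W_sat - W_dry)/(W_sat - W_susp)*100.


P = (24.53 - 24.05) / (24.53 - 14.36) * 100 = 0.48 / 10.17 * 100 = 4.7%

4.7


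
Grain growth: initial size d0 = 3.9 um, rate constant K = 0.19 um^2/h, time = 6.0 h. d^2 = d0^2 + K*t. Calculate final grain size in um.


d^2 = 3.9^2 + 0.19*6.0 = 16.35
d = sqrt(16.35) = 4.04 um

4.04


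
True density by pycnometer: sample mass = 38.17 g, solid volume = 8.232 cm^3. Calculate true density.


TD = 38.17 / 8.232 = 4.637 g/cm^3

4.637


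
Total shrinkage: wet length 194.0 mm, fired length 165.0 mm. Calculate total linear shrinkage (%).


TS = (194.0 - 165.0) / 194.0 * 100 = 14.95%

14.95


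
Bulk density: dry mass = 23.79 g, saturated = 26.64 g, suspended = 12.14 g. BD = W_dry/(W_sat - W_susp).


BD = 23.79 / (26.64 - 12.14) = 23.79 / 14.5 = 1.641 g/cm^3

1.641


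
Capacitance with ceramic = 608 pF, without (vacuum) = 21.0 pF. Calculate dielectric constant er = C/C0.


er = 608 / 21.0 = 28.95

28.95


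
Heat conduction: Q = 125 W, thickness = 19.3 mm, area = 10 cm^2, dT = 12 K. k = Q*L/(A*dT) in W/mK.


k = 125*19.3/1000/(10/10000*12) = 201.04 W/mK

201.04


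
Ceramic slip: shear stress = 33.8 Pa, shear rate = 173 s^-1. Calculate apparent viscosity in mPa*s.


eta = tau/gamma * 1000 = 33.8/173 * 1000 = 195.4 mPa*s

195.4


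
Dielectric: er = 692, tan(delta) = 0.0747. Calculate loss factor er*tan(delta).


Loss = 692 * 0.0747 = 51.692

51.692


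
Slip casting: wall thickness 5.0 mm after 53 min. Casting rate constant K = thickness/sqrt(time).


K = 5.0 / sqrt(53) = 5.0 / 7.2801 = 0.687 mm/min^0.5

0.687


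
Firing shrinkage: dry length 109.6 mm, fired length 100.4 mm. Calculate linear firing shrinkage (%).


FS = (109.6 - 100.4) / 109.6 * 100 = 8.39%

8.39


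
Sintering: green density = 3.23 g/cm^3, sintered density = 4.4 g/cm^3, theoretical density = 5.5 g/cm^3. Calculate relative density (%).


Relative = 4.4 / 5.5 * 100 = 80.0%

80.0


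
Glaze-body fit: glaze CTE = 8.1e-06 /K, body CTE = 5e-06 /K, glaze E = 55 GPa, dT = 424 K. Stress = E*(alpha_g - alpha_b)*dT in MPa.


Stress = 55*1000*(8.1e-06 - 5e-06)*424 = 72.3 MPa

72.3


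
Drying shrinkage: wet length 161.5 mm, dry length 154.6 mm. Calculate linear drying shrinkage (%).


DS = (161.5 - 154.6) / 161.5 * 100 = 4.27%

4.27


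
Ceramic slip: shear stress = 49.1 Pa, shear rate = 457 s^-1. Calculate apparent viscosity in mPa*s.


eta = tau/gamma * 1000 = 49.1/457 * 1000 = 107.4 mPa*s

107.4


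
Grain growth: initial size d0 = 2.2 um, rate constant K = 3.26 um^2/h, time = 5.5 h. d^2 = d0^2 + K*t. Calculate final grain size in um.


d^2 = 2.2^2 + 3.26*5.5 = 22.77
d = sqrt(22.77) = 4.77 um

4.77


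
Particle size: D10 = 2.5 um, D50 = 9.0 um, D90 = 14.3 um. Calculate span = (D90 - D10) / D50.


Span = (14.3 - 2.5) / 9.0 = 11.8 / 9.0 = 1.311

1.311


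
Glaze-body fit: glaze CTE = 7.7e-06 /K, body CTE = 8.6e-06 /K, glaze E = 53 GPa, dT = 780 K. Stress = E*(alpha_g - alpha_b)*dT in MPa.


Stress = 53*1000*(7.7e-06 - 8.6e-06)*780 = -37.2 MPa

-37.2


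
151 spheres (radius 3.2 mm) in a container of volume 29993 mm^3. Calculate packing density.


V_sphere = 4/3*pi*3.2^3 = 137.2583 mm^3
Total V = 151*137.2583 = 20726.0033 mm^3
PD = 20726.0033 / 29993 = 0.691

0.691


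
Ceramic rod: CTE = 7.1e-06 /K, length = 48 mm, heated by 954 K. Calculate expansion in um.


dL = 7.1e-06 * 48 * 954 * 1000 = 325.123 um

325.123


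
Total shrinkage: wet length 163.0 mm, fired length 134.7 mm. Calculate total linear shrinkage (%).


TS = (163.0 - 134.7) / 163.0 * 100 = 17.36%

17.36


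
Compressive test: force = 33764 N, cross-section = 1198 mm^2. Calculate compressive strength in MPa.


CS = 33764 / 1198 = 28.2 MPa

28.2


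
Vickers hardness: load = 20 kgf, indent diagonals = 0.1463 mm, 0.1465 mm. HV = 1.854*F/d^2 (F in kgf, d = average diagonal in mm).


d_avg = (0.1463+0.1465)/2 = 0.1464 mm
HV = 1.854*20/0.1464^2 = 1730

1730


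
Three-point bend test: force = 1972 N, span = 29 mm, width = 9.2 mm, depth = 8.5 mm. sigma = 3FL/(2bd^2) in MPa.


sigma = 3*1972*29/(2*9.2*8.5^2) = 129.1 MPa

129.1


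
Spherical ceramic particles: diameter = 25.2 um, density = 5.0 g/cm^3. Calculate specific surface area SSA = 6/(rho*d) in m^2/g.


SSA = 6 / (5.0 * 25.2) = 0.048 m^2/g

0.048


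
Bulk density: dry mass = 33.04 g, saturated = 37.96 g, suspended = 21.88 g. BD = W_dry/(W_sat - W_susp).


BD = 33.04 / (37.96 - 21.88) = 33.04 / 16.08 = 2.055 g/cm^3

2.055


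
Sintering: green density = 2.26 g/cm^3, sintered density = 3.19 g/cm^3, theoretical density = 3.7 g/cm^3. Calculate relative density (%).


Relative = 3.19 / 3.7 * 100 = 86.2%

86.2


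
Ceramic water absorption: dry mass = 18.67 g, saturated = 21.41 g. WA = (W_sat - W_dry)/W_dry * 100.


WA = (21.41 - 18.67) / 18.67 * 100 = 14.68%

14.68


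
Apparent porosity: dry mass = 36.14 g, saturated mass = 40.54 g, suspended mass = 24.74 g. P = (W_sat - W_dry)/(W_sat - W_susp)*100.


P = (40.54 - 36.14) / (40.54 - 24.74) * 100 = 4.4 / 15.8 * 100 = 27.8%

27.8


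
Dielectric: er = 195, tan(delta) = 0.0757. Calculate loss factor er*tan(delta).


Loss = 195 * 0.0757 = 14.762

14.762


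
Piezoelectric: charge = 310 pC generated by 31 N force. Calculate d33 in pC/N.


d33 = 310 / 31 = 10.0 pC/N

10.0


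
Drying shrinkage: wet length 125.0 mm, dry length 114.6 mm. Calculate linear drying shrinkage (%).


DS = (125.0 - 114.6) / 125.0 * 100 = 8.32%

8.32


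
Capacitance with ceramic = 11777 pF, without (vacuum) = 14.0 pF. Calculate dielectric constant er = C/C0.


er = 11777 / 14.0 = 841.21

841.21


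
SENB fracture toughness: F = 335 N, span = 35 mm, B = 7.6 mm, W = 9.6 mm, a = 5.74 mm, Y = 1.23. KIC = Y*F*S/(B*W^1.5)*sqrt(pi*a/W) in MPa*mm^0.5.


KIC = 1.23*335*35/(7.6*9.6^1.5)*sqrt(pi*5.74/9.6) = 87.44

87.44


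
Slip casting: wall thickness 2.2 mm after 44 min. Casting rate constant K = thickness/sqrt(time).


K = 2.2 / sqrt(44) = 2.2 / 6.6332 = 0.332 mm/min^0.5

0.332


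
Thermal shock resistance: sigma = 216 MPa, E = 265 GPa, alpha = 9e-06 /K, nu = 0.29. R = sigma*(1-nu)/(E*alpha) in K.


R = 216*(1-0.29)/(265*1000*9e-06) = 64 K

64


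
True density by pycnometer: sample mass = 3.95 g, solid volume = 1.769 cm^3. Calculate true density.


TD = 3.95 / 1.769 = 2.233 g/cm^3

2.233


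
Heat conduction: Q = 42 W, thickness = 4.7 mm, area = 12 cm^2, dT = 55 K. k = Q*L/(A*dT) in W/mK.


k = 42*4.7/1000/(12/10000*55) = 2.99 W/mK

2.99


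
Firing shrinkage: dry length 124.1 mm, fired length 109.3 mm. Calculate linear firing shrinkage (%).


FS = (124.1 - 109.3) / 124.1 * 100 = 11.93%

11.93


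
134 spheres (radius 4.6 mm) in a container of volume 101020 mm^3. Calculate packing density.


V_sphere = 4/3*pi*4.6^3 = 407.7201 mm^3
Total V = 134*407.7201 = 54634.4934 mm^3
PD = 54634.4934 / 101020 = 0.541

0.541


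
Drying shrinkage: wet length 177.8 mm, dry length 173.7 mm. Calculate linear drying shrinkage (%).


DS = (177.8 - 173.7) / 177.8 * 100 = 2.31%

2.31


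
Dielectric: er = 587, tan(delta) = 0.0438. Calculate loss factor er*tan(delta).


Loss = 587 * 0.0438 = 25.711

25.711


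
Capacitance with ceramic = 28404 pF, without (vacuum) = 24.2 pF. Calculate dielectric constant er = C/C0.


er = 28404 / 24.2 = 1173.72

1173.72


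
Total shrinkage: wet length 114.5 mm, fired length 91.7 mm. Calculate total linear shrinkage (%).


TS = (114.5 - 91.7) / 114.5 * 100 = 19.91%

19.91


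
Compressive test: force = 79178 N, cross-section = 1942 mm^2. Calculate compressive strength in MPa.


CS = 79178 / 1942 = 40.8 MPa

40.8


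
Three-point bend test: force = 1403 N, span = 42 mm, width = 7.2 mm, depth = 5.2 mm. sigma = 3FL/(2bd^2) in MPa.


sigma = 3*1403*42/(2*7.2*5.2^2) = 454.0 MPa

454.0


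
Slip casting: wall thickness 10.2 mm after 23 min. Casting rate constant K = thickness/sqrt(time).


K = 10.2 / sqrt(23) = 10.2 / 4.7958 = 2.127 mm/min^0.5

2.127


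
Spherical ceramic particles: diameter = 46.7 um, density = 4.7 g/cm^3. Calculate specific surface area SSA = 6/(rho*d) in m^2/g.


SSA = 6 / (4.7 * 46.7) = 0.027 m^2/g

0.027


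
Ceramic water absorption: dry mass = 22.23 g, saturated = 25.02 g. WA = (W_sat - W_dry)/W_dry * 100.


WA = (25.02 - 22.23) / 22.23 * 100 = 12.55%

12.55


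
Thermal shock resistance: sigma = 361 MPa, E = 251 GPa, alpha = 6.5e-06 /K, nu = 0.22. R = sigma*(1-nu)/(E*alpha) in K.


R = 361*(1-0.22)/(251*1000*6.5e-06) = 173 K

173


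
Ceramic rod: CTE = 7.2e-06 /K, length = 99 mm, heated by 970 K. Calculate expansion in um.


dL = 7.2e-06 * 99 * 970 * 1000 = 691.416 um

691.416


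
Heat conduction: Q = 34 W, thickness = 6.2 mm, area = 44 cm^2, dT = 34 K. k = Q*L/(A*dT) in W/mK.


k = 34*6.2/1000/(44/10000*34) = 1.41 W/mK

1.41


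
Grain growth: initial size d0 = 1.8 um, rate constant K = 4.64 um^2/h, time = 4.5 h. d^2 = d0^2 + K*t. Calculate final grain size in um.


d^2 = 1.8^2 + 4.64*4.5 = 24.12
d = sqrt(24.12) = 4.91 um

4.91


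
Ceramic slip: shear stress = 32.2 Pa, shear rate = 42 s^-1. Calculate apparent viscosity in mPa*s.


eta = tau/gamma * 1000 = 32.2/42 * 1000 = 766.7 mPa*s

766.7


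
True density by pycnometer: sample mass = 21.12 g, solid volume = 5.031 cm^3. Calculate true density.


TD = 21.12 / 5.031 = 4.198 g/cm^3

4.198


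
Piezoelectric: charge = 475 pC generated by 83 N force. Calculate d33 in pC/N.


d33 = 475 / 83 = 5.7 pC/N

5.7


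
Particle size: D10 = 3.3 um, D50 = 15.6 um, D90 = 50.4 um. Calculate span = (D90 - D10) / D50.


Span = (50.4 - 3.3) / 15.6 = 47.1 / 15.6 = 3.019

3.019


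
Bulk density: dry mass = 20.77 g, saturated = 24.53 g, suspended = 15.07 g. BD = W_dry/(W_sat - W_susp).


BD = 20.77 / (24.53 - 15.07) = 20.77 / 9.46 = 2.196 g/cm^3

2.196


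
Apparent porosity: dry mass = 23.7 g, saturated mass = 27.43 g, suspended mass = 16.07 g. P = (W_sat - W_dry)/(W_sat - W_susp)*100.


P = (27.43 - 23.7) / (27.43 - 16.07) * 100 = 3.73 / 11.36 * 100 = 32.8%

32.8


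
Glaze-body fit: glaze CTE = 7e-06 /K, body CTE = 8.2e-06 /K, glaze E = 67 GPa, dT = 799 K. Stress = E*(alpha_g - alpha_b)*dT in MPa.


Stress = 67*1000*(7e-06 - 8.2e-06)*799 = -64.2 MPa

-64.2


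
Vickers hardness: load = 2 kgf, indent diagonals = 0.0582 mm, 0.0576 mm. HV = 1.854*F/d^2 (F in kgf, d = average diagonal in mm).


d_avg = (0.0582+0.0576)/2 = 0.0579 mm
HV = 1.854*2/0.0579^2 = 1106

1106
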